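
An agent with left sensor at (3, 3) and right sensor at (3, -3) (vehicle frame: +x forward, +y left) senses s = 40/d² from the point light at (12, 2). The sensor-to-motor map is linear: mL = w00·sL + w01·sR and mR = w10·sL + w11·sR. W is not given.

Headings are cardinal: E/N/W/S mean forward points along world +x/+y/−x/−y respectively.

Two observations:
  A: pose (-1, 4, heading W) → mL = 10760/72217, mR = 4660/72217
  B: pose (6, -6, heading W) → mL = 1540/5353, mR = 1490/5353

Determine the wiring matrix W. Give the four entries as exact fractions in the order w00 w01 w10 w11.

1/2 1/2 -1/2 1

obs A: pose=(-1,4,W) → sL=40/257, sR=40/281, mL=10760/72217, mR=4660/72217
obs B: pose=(6,-6,W) → sL=20/101, sR=20/53, mL=1540/5353, mR=1490/5353
sensor matrix S = [[40/257, 40/281], [20/101, 20/53]]; det S = 11808000/386577601
solve [mL_A; mL_B] = S·[w00; w01] and [mR_A; mR_B] = S·[w10; w11]:
  w00 = 1/2, w01 = 1/2, w10 = -1/2, w11 = 1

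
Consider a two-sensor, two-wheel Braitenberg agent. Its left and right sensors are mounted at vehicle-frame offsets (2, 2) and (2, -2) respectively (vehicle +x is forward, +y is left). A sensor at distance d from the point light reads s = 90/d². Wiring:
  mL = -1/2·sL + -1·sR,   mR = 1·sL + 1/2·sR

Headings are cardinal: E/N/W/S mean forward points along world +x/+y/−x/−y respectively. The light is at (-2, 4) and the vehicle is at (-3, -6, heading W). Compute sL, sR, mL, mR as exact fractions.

10/17 90/73 -1895/1241 1495/1241

left sensor world pos  = (-5, -8); dL² = 153
right sensor world pos = (-5, -4); dR² = 73
sL = 90/153 = 10/17
sR = 90/73 = 90/73
mL = -1/2·sL + -1·sR = -1895/1241
mR = 1·sL + 1/2·sR = 1495/1241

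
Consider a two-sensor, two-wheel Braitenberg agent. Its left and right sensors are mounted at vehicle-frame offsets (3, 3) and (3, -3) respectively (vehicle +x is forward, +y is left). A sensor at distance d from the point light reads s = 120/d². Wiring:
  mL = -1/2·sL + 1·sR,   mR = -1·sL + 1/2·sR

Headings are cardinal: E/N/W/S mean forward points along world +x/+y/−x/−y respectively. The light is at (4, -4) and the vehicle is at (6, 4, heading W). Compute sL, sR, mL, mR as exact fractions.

left sensor world pos  = (3, 1); dL² = 26
right sensor world pos = (3, 7); dR² = 122
sL = 120/26 = 60/13
sR = 120/122 = 60/61
mL = -1/2·sL + 1·sR = -1050/793
mR = -1·sL + 1/2·sR = -3270/793

60/13 60/61 -1050/793 -3270/793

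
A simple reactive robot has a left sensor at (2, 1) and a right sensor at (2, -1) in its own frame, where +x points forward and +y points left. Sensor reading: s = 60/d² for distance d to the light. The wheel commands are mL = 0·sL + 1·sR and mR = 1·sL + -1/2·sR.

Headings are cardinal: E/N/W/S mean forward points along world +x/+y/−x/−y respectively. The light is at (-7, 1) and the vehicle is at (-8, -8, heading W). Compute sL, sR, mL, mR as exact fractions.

60/109 60/73 60/73 1110/7957

left sensor world pos  = (-10, -9); dL² = 109
right sensor world pos = (-10, -7); dR² = 73
sL = 60/109 = 60/109
sR = 60/73 = 60/73
mL = 0·sL + 1·sR = 60/73
mR = 1·sL + -1/2·sR = 1110/7957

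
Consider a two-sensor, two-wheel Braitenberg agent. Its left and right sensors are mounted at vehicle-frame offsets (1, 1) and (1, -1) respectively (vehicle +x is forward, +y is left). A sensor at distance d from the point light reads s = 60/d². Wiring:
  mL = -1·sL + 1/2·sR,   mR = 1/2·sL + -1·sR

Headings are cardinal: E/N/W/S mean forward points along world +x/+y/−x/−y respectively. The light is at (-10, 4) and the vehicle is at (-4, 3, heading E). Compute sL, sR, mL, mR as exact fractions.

left sensor world pos  = (-3, 4); dL² = 49
right sensor world pos = (-3, 2); dR² = 53
sL = 60/49 = 60/49
sR = 60/53 = 60/53
mL = -1·sL + 1/2·sR = -1710/2597
mR = 1/2·sL + -1·sR = -1350/2597

60/49 60/53 -1710/2597 -1350/2597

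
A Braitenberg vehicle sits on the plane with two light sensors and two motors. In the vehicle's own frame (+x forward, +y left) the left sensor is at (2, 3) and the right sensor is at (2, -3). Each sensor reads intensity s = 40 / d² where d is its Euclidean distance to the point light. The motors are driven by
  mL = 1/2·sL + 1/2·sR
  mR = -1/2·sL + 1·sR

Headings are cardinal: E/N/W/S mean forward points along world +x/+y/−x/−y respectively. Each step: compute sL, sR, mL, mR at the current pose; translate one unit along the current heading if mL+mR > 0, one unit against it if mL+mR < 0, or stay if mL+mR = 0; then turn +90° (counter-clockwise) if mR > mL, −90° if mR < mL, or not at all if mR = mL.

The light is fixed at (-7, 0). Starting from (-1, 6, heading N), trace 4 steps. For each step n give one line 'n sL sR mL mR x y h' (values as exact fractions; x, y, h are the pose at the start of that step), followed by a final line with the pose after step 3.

n=0: pose=(-1,6,N); sL=40/73, sR=8/29; mL=872/2117, mR=4/2117; mL+mR=12/29 → advance +1; mR−mL=-868/2117 → turn -1·90°
n=1: pose=(-1,7,E); sL=10/41, sR=1/2; mL=61/164, mR=31/82; mL+mR=3/4 → advance +1; mR−mL=1/164 → turn +1·90°
n=2: pose=(0,7,N); sL=40/97, sR=40/181; mL=5560/17557, mR=260/17557; mL+mR=60/181 → advance +1; mR−mL=-5300/17557 → turn -1·90°
n=3: pose=(0,8,E); sL=20/101, sR=20/53; mL=1540/5353, mR=1490/5353; mL+mR=30/53 → advance +1; mR−mL=-50/5353 → turn -1·90°

0 40/73 8/29 872/2117 4/2117 -1 6 N
1 10/41 1/2 61/164 31/82 -1 7 E
2 40/97 40/181 5560/17557 260/17557 0 7 N
3 20/101 20/53 1540/5353 1490/5353 0 8 E
final 1 8 S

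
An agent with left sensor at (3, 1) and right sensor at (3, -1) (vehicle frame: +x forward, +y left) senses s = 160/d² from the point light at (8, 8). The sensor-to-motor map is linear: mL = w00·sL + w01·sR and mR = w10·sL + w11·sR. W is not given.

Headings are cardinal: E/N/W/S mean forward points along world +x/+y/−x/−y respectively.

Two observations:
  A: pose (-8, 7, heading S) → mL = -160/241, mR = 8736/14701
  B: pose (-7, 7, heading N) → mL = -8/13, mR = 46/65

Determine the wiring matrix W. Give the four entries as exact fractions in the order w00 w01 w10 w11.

obs A: pose=(-8,7,S) → sL=160/241, sR=32/61, mL=-160/241, mR=8736/14701
obs B: pose=(-7,7,N) → sL=8/13, sR=4/5, mL=-8/13, mR=46/65
sensor matrix S = [[160/241, 32/61], [8/13, 4/5]]; det S = 39808/191113
solve [mL_A; mL_B] = S·[w00; w01] and [mR_A; mR_B] = S·[w10; w11]:
  w00 = -1, w01 = 0, w10 = 1/2, w11 = 1/2

-1 0 1/2 1/2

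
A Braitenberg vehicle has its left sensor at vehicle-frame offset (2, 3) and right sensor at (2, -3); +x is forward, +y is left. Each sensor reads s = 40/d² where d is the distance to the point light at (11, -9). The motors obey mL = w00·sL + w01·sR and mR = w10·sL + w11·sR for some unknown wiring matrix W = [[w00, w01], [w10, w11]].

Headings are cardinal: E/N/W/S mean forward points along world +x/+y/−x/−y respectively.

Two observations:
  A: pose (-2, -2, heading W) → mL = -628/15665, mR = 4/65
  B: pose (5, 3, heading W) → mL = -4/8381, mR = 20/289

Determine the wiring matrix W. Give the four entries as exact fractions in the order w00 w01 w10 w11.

1/2 -1 0 1/2

obs A: pose=(-2,-2,W) → sL=40/241, sR=8/65, mL=-628/15665, mR=4/65
obs B: pose=(5,3,W) → sL=8/29, sR=40/289, mL=-4/8381, mR=20/289
sensor matrix S = [[40/241, 8/65], [8/29, 40/289]]; det S = -1441536/131288365
solve [mL_A; mL_B] = S·[w00; w01] and [mR_A; mR_B] = S·[w10; w11]:
  w00 = 1/2, w01 = -1, w10 = 0, w11 = 1/2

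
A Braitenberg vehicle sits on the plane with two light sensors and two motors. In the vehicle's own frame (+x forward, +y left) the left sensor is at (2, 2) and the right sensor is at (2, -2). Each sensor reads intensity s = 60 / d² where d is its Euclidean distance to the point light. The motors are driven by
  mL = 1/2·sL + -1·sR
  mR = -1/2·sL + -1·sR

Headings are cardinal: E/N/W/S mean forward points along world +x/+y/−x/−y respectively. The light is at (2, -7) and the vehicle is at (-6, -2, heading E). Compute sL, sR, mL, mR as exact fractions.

12/17 4/3 -50/51 -86/51

left sensor world pos  = (-4, 0); dL² = 85
right sensor world pos = (-4, -4); dR² = 45
sL = 60/85 = 12/17
sR = 60/45 = 4/3
mL = 1/2·sL + -1·sR = -50/51
mR = -1/2·sL + -1·sR = -86/51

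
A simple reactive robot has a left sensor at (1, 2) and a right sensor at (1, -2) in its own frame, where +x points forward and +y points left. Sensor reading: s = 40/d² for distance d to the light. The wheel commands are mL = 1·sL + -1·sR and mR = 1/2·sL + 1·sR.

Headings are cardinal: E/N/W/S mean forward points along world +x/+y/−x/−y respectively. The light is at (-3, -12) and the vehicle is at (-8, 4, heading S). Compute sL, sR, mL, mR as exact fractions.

left sensor world pos  = (-6, 3); dL² = 234
right sensor world pos = (-10, 3); dR² = 274
sL = 40/234 = 20/117
sR = 40/274 = 20/137
mL = 1·sL + -1·sR = 400/16029
mR = 1/2·sL + 1·sR = 3710/16029

20/117 20/137 400/16029 3710/16029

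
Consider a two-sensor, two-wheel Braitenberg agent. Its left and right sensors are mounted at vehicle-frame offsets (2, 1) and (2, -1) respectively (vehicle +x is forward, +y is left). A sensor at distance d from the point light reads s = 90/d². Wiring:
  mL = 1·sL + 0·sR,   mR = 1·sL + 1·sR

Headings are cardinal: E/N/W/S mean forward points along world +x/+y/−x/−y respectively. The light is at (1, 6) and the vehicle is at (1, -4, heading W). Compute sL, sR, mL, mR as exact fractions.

18/25 18/17 18/25 756/425

left sensor world pos  = (-1, -5); dL² = 125
right sensor world pos = (-1, -3); dR² = 85
sL = 90/125 = 18/25
sR = 90/85 = 18/17
mL = 1·sL + 0·sR = 18/25
mR = 1·sL + 1·sR = 756/425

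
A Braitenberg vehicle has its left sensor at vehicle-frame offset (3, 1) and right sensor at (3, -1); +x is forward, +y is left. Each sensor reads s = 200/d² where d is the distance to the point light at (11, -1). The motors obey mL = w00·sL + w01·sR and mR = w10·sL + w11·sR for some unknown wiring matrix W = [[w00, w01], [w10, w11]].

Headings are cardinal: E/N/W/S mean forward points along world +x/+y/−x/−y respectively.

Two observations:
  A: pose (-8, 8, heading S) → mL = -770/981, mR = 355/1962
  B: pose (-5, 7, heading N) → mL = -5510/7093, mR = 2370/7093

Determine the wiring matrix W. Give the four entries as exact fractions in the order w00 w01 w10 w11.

obs A: pose=(-8,8,S) → sL=5/9, sR=50/109, mL=-770/981, mR=355/1962
obs B: pose=(-5,7,N) → sL=20/41, sR=100/173, mL=-5510/7093, mR=2370/7093
sensor matrix S = [[5/9, 50/109], [20/41, 100/173]]; det S = 677500/6958233
solve [mL_A; mL_B] = S·[w00; w01] and [mR_A; mR_B] = S·[w10; w11]:
  w00 = -1, w01 = -1/2, w10 = -1/2, w11 = 1

-1 -1/2 -1/2 1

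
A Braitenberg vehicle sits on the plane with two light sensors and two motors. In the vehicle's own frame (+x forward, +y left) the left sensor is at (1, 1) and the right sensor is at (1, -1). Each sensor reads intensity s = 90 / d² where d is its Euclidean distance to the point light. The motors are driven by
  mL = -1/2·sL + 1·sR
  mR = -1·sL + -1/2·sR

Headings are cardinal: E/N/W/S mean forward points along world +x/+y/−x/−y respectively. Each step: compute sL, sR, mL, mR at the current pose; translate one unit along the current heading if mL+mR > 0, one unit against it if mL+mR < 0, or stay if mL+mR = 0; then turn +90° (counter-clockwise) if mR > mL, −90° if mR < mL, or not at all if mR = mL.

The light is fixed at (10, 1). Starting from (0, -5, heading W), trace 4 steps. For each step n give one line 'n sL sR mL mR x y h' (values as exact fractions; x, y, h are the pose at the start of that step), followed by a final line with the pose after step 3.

n=0: pose=(0,-5,W); sL=9/17, sR=45/73; mL=873/2482, mR=-2079/2482; mL+mR=-603/1241 → advance -1; mR−mL=-1476/1241 → turn -1·90°
n=1: pose=(1,-5,N); sL=18/25, sR=90/89; mL=1449/2225, mR=-2727/2225; mL+mR=-1278/2225 → advance -1; mR−mL=-4176/2225 → turn -1·90°
n=2: pose=(1,-6,E); sL=9/10, sR=45/64; mL=81/320, mR=-801/640; mL+mR=-639/640 → advance -1; mR−mL=-963/640 → turn -1·90°
n=3: pose=(0,-6,S); sL=18/29, sR=18/37; mL=189/1073, mR=-927/1073; mL+mR=-738/1073 → advance -1; mR−mL=-1116/1073 → turn -1·90°

0 9/17 45/73 873/2482 -2079/2482 0 -5 W
1 18/25 90/89 1449/2225 -2727/2225 1 -5 N
2 9/10 45/64 81/320 -801/640 1 -6 E
3 18/29 18/37 189/1073 -927/1073 0 -6 S
final 0 -5 W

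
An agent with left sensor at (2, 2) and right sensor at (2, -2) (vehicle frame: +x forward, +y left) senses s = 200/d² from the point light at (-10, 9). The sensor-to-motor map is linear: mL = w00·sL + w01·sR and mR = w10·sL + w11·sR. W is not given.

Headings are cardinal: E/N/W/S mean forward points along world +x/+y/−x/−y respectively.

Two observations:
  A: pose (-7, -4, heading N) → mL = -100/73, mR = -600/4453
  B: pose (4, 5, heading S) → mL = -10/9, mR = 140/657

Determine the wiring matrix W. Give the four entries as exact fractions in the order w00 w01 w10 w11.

obs A: pose=(-7,-4,N) → sL=100/61, sR=100/73, mL=-100/73, mR=-600/4453
obs B: pose=(4,5,S) → sL=50/73, sR=10/9, mL=-10/9, mR=140/657
sensor matrix S = [[100/61, 100/73], [50/73, 10/9]]; det S = 2584000/2925621
solve [mL_A; mL_B] = S·[w00; w01] and [mR_A; mR_B] = S·[w10; w11]:
  w00 = 0, w01 = -1, w10 = -1/2, w11 = 1/2

0 -1 -1/2 1/2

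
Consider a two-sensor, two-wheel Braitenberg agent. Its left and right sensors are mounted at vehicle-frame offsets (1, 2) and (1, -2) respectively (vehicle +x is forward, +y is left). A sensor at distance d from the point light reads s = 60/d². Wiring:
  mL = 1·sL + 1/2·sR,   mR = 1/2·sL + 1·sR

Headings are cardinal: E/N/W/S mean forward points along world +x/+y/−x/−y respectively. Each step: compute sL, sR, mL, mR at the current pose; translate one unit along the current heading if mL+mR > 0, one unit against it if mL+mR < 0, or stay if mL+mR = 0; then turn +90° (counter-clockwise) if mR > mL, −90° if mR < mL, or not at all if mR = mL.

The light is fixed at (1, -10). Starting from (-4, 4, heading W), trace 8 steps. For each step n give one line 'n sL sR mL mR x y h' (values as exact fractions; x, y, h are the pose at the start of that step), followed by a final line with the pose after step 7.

0 1/3 15/73 191/438 163/438 -4 4 W
1 60/289 60/241 23130/69649 24570/69649 -5 4 N
2 30/109 30/169 6705/18421 5805/18421 -5 5 W
3 60/337 60/281 26970/94697 28650/94697 -6 5 N
4 3/13 15/97 777/2522 681/2522 -6 6 W
5 60/389 12/65 6234/25285 6618/25285 -7 6 N
6 10/51 30/221 175/663 155/663 -7 7 W
7 12/89 60/373 7146/33197 7578/33197 -8 7 N
final -8 8 W

n=0: pose=(-4,4,W); sL=1/3, sR=15/73; mL=191/438, mR=163/438; mL+mR=59/73 → advance +1; mR−mL=-14/219 → turn -1·90°
n=1: pose=(-5,4,N); sL=60/289, sR=60/241; mL=23130/69649, mR=24570/69649; mL+mR=47700/69649 → advance +1; mR−mL=1440/69649 → turn +1·90°
n=2: pose=(-5,5,W); sL=30/109, sR=30/169; mL=6705/18421, mR=5805/18421; mL+mR=12510/18421 → advance +1; mR−mL=-900/18421 → turn -1·90°
n=3: pose=(-6,5,N); sL=60/337, sR=60/281; mL=26970/94697, mR=28650/94697; mL+mR=55620/94697 → advance +1; mR−mL=1680/94697 → turn +1·90°
n=4: pose=(-6,6,W); sL=3/13, sR=15/97; mL=777/2522, mR=681/2522; mL+mR=729/1261 → advance +1; mR−mL=-48/1261 → turn -1·90°
n=5: pose=(-7,6,N); sL=60/389, sR=12/65; mL=6234/25285, mR=6618/25285; mL+mR=12852/25285 → advance +1; mR−mL=384/25285 → turn +1·90°
n=6: pose=(-7,7,W); sL=10/51, sR=30/221; mL=175/663, mR=155/663; mL+mR=110/221 → advance +1; mR−mL=-20/663 → turn -1·90°
n=7: pose=(-8,7,N); sL=12/89, sR=60/373; mL=7146/33197, mR=7578/33197; mL+mR=14724/33197 → advance +1; mR−mL=432/33197 → turn +1·90°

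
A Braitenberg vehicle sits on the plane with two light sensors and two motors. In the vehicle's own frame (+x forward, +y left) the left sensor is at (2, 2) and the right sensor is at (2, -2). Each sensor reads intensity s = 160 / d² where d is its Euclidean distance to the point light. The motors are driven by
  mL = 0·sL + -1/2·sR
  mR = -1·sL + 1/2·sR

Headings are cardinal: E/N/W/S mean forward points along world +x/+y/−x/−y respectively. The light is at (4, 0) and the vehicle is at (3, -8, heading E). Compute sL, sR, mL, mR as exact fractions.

160/37 160/101 -80/101 -13200/3737

left sensor world pos  = (5, -6); dL² = 37
right sensor world pos = (5, -10); dR² = 101
sL = 160/37 = 160/37
sR = 160/101 = 160/101
mL = 0·sL + -1/2·sR = -80/101
mR = -1·sL + 1/2·sR = -13200/3737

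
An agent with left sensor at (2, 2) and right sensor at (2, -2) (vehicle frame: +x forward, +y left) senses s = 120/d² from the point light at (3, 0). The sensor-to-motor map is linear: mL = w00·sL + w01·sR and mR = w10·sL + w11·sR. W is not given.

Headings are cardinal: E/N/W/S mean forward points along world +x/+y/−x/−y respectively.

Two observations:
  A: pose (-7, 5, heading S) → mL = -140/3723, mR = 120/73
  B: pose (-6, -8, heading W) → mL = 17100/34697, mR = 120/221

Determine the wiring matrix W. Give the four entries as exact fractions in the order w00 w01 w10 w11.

-1/2 1 1 0

obs A: pose=(-7,5,S) → sL=120/73, sR=40/51, mL=-140/3723, mR=120/73
obs B: pose=(-6,-8,W) → sL=120/221, sR=120/157, mL=17100/34697, mR=120/221
sensor matrix S = [[120/73, 40/51], [120/221, 120/157]]; det S = 35763200/43058977
solve [mL_A; mL_B] = S·[w00; w01] and [mR_A; mR_B] = S·[w10; w11]:
  w00 = -1/2, w01 = 1, w10 = 1, w11 = 0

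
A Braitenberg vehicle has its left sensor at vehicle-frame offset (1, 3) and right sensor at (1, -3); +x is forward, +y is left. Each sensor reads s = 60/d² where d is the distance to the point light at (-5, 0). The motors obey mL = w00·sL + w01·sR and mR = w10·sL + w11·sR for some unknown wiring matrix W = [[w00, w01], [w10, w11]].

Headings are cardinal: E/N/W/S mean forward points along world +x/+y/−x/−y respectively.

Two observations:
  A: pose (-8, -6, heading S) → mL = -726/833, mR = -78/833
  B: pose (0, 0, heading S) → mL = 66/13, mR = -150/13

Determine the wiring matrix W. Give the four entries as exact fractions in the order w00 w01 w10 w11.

-1 1/2 1/2 -1

obs A: pose=(-8,-6,S) → sL=60/49, sR=12/17, mL=-726/833, mR=-78/833
obs B: pose=(0,0,S) → sL=12/13, sR=12, mL=66/13, mR=-150/13
sensor matrix S = [[60/49, 12/17], [12/13, 12]]; det S = 152064/10829
solve [mL_A; mL_B] = S·[w00; w01] and [mR_A; mR_B] = S·[w10; w11]:
  w00 = -1, w01 = 1/2, w10 = 1/2, w11 = -1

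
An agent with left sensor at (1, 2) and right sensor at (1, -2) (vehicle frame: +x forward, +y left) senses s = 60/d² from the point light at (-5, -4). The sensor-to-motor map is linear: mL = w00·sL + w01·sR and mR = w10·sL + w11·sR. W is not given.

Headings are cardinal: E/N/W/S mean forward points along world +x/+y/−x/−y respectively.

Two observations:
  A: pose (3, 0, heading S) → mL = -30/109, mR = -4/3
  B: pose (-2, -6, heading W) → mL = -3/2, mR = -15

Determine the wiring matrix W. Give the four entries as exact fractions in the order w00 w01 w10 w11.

obs A: pose=(3,0,S) → sL=60/109, sR=4/3, mL=-30/109, mR=-4/3
obs B: pose=(-2,-6,W) → sL=3, sR=15, mL=-3/2, mR=-15
sensor matrix S = [[60/109, 4/3], [3, 15]]; det S = 464/109
solve [mL_A; mL_B] = S·[w00; w01] and [mR_A; mR_B] = S·[w10; w11]:
  w00 = -1/2, w01 = 0, w10 = 0, w11 = -1

-1/2 0 0 -1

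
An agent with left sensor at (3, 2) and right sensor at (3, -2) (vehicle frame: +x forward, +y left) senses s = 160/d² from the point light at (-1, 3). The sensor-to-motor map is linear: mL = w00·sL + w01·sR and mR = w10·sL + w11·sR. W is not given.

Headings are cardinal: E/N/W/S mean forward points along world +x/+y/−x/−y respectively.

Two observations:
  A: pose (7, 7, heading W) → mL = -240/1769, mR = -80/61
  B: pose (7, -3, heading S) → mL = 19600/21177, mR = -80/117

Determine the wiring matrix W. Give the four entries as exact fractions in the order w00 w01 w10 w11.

obs A: pose=(7,7,W) → sL=160/29, sR=160/61, mL=-240/1769, mR=-80/61
obs B: pose=(7,-3,S) → sL=160/181, sR=160/117, mL=19600/21177, mR=-80/117
sensor matrix S = [[160/29, 160/61], [160/181, 160/117]]; det S = 195788800/37462113
solve [mL_A; mL_B] = S·[w00; w01] and [mR_A; mR_B] = S·[w10; w11]:
  w00 = -1/2, w01 = 1, w10 = 0, w11 = -1/2

-1/2 1 0 -1/2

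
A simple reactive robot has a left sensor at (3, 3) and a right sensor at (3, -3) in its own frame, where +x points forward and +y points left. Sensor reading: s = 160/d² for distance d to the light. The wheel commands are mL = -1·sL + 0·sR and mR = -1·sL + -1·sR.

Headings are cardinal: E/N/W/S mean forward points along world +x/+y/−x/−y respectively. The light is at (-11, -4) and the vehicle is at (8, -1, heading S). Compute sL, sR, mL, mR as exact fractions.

40/121 5/8 -40/121 -925/968

left sensor world pos  = (11, -4); dL² = 484
right sensor world pos = (5, -4); dR² = 256
sL = 160/484 = 40/121
sR = 160/256 = 5/8
mL = -1·sL + 0·sR = -40/121
mR = -1·sL + -1·sR = -925/968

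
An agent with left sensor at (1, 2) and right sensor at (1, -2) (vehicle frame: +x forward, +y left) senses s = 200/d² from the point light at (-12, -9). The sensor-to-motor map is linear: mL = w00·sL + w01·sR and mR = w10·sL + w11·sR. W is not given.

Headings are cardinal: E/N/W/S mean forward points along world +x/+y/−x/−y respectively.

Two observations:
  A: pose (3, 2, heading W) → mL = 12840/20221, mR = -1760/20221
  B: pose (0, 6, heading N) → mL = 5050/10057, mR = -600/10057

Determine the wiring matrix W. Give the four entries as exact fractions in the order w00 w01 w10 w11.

1/2 1/2 -1/2 1/2

obs A: pose=(3,2,W) → sL=200/277, sR=40/73, mL=12840/20221, mR=-1760/20221
obs B: pose=(0,6,N) → sL=50/89, sR=50/113, mL=5050/10057, mR=-600/10057
sensor matrix S = [[200/277, 40/73], [50/89, 50/113]]; det S = 2368000/203362597
solve [mL_A; mL_B] = S·[w00; w01] and [mR_A; mR_B] = S·[w10; w11]:
  w00 = 1/2, w01 = 1/2, w10 = -1/2, w11 = 1/2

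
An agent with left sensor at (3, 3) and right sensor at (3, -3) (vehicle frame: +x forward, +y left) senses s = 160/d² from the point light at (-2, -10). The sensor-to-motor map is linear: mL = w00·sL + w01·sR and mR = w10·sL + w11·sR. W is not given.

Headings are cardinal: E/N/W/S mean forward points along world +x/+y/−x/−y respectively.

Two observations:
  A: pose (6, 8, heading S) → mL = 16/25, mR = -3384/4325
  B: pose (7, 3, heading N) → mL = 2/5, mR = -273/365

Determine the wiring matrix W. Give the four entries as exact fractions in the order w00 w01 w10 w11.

0 1 -1 -1/2

obs A: pose=(6,8,S) → sL=80/173, sR=16/25, mL=16/25, mR=-3384/4325
obs B: pose=(7,3,N) → sL=40/73, sR=2/5, mL=2/5, mR=-273/365
sensor matrix S = [[80/173, 16/25], [40/73, 2/5]]; det S = -10464/63145
solve [mL_A; mL_B] = S·[w00; w01] and [mR_A; mR_B] = S·[w10; w11]:
  w00 = 0, w01 = 1, w10 = -1, w11 = -1/2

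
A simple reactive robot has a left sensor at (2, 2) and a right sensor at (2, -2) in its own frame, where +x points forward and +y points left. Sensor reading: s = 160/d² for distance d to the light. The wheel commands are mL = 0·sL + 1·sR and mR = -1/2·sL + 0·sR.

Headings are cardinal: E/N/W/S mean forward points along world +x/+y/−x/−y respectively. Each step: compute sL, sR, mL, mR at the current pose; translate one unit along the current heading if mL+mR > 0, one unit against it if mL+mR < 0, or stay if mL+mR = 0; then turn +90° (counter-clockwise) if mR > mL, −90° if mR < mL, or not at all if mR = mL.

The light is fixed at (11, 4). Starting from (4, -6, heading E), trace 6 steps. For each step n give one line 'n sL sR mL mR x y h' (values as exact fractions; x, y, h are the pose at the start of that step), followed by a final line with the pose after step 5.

n=0: pose=(4,-6,E); sL=160/89, sR=160/169; mL=160/169, mR=-80/89; mL+mR=720/15041 → advance +1; mR−mL=-27760/15041 → turn -1·90°
n=1: pose=(5,-6,S); sL=1, sR=10/13; mL=10/13, mR=-1/2; mL+mR=7/26 → advance +1; mR−mL=-33/26 → turn -1·90°
n=2: pose=(5,-7,W); sL=160/233, sR=32/29; mL=32/29, mR=-80/233; mL+mR=5136/6757 → advance +1; mR−mL=-9776/6757 → turn -1·90°
n=3: pose=(4,-7,N); sL=80/81, sR=80/53; mL=80/53, mR=-40/81; mL+mR=4360/4293 → advance +1; mR−mL=-8600/4293 → turn -1·90°
n=4: pose=(4,-6,E); sL=160/89, sR=160/169; mL=160/169, mR=-80/89; mL+mR=720/15041 → advance +1; mR−mL=-27760/15041 → turn -1·90°
n=5: pose=(5,-6,S); sL=1, sR=10/13; mL=10/13, mR=-1/2; mL+mR=7/26 → advance +1; mR−mL=-33/26 → turn -1·90°

0 160/89 160/169 160/169 -80/89 4 -6 E
1 1 10/13 10/13 -1/2 5 -6 S
2 160/233 32/29 32/29 -80/233 5 -7 W
3 80/81 80/53 80/53 -40/81 4 -7 N
4 160/89 160/169 160/169 -80/89 4 -6 E
5 1 10/13 10/13 -1/2 5 -6 S
final 5 -7 W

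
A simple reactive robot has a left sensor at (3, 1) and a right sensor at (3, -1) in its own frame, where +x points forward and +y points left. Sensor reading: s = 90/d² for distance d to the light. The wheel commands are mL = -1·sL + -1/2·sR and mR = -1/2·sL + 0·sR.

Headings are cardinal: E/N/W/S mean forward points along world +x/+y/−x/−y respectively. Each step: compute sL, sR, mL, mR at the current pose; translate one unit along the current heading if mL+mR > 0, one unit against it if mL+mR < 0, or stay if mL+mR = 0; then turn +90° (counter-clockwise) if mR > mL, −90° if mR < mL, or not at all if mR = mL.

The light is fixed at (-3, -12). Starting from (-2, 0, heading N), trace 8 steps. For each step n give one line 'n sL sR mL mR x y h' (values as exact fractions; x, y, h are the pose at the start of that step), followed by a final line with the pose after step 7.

n=0: pose=(-2,0,N); sL=2/5, sR=90/229; mL=-683/1145, mR=-1/5; mL+mR=-912/1145 → advance -1; mR−mL=454/1145 → turn +1·90°
n=1: pose=(-2,-1,W); sL=45/52, sR=45/74; mL=-1125/962, mR=-45/104; mL+mR=-6165/3848 → advance -1; mR−mL=2835/3848 → turn +1·90°
n=2: pose=(-1,-1,S); sL=90/73, sR=18/13; mL=-1827/949, mR=-45/73; mL+mR=-2412/949 → advance -1; mR−mL=1242/949 → turn +1·90°
n=3: pose=(-1,0,E); sL=45/97, sR=45/73; mL=-10935/14162, mR=-45/194; mL+mR=-7110/7081 → advance -1; mR−mL=3825/7081 → turn +1·90°
n=4: pose=(-2,0,N); sL=2/5, sR=90/229; mL=-683/1145, mR=-1/5; mL+mR=-912/1145 → advance -1; mR−mL=454/1145 → turn +1·90°
n=5: pose=(-2,-1,W); sL=45/52, sR=45/74; mL=-1125/962, mR=-45/104; mL+mR=-6165/3848 → advance -1; mR−mL=2835/3848 → turn +1·90°
n=6: pose=(-1,-1,S); sL=90/73, sR=18/13; mL=-1827/949, mR=-45/73; mL+mR=-2412/949 → advance -1; mR−mL=1242/949 → turn +1·90°
n=7: pose=(-1,0,E); sL=45/97, sR=45/73; mL=-10935/14162, mR=-45/194; mL+mR=-7110/7081 → advance -1; mR−mL=3825/7081 → turn +1·90°

0 2/5 90/229 -683/1145 -1/5 -2 0 N
1 45/52 45/74 -1125/962 -45/104 -2 -1 W
2 90/73 18/13 -1827/949 -45/73 -1 -1 S
3 45/97 45/73 -10935/14162 -45/194 -1 0 E
4 2/5 90/229 -683/1145 -1/5 -2 0 N
5 45/52 45/74 -1125/962 -45/104 -2 -1 W
6 90/73 18/13 -1827/949 -45/73 -1 -1 S
7 45/97 45/73 -10935/14162 -45/194 -1 0 E
final -2 0 N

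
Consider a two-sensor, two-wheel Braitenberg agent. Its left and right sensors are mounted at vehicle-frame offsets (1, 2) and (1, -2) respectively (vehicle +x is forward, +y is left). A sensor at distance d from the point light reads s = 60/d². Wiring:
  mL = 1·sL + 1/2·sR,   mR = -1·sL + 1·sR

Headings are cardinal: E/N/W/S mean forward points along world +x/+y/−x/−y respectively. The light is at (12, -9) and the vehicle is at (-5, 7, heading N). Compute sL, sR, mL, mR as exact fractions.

left sensor world pos  = (-7, 8); dL² = 650
right sensor world pos = (-3, 8); dR² = 514
sL = 60/650 = 6/65
sR = 60/514 = 30/257
mL = 1·sL + 1/2·sR = 2517/16705
mR = -1·sL + 1·sR = 408/16705

6/65 30/257 2517/16705 408/16705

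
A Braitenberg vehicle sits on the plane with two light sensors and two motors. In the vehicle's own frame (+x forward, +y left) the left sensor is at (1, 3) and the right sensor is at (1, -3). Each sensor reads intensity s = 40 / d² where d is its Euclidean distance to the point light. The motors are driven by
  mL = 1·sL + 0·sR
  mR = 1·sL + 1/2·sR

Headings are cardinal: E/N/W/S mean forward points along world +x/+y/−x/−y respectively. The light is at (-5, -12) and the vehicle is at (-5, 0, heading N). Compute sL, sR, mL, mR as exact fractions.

left sensor world pos  = (-8, 1); dL² = 178
right sensor world pos = (-2, 1); dR² = 178
sL = 40/178 = 20/89
sR = 40/178 = 20/89
mL = 1·sL + 0·sR = 20/89
mR = 1·sL + 1/2·sR = 30/89

20/89 20/89 20/89 30/89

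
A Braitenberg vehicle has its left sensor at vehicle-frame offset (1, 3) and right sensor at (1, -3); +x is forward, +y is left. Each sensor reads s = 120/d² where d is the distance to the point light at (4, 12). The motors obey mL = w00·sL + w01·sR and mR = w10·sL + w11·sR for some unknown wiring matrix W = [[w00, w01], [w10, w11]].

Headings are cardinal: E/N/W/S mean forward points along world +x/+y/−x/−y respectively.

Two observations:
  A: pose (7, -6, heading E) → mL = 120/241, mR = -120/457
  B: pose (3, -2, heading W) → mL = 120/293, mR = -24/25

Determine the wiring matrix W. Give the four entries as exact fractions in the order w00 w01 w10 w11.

1 0 0 -1

obs A: pose=(7,-6,E) → sL=120/241, sR=120/457, mL=120/241, mR=-120/457
obs B: pose=(3,-2,W) → sL=120/293, sR=24/25, mL=120/293, mR=-24/25
sensor matrix S = [[120/241, 120/457], [120/293, 24/25]]; det S = 59774976/161350705
solve [mL_A; mL_B] = S·[w00; w01] and [mR_A; mR_B] = S·[w10; w11]:
  w00 = 1, w01 = 0, w10 = 0, w11 = -1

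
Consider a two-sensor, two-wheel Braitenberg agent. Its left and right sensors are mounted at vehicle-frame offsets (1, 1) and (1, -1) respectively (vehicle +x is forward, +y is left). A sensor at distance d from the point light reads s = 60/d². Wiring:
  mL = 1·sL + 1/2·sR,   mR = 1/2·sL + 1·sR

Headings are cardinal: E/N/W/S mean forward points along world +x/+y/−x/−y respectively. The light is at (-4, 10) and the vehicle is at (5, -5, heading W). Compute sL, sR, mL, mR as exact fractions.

3/16 3/13 63/208 135/416

left sensor world pos  = (4, -6); dL² = 320
right sensor world pos = (4, -4); dR² = 260
sL = 60/320 = 3/16
sR = 60/260 = 3/13
mL = 1·sL + 1/2·sR = 63/208
mR = 1/2·sL + 1·sR = 135/416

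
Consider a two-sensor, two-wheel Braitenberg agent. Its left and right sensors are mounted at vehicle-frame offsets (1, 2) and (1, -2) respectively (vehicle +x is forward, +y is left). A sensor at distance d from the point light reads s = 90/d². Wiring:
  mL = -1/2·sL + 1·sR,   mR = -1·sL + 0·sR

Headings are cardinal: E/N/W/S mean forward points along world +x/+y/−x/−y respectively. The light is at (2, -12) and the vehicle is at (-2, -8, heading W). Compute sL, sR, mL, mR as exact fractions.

90/29 90/61 -135/1769 -90/29

left sensor world pos  = (-3, -10); dL² = 29
right sensor world pos = (-3, -6); dR² = 61
sL = 90/29 = 90/29
sR = 90/61 = 90/61
mL = -1/2·sL + 1·sR = -135/1769
mR = -1·sL + 0·sR = -90/29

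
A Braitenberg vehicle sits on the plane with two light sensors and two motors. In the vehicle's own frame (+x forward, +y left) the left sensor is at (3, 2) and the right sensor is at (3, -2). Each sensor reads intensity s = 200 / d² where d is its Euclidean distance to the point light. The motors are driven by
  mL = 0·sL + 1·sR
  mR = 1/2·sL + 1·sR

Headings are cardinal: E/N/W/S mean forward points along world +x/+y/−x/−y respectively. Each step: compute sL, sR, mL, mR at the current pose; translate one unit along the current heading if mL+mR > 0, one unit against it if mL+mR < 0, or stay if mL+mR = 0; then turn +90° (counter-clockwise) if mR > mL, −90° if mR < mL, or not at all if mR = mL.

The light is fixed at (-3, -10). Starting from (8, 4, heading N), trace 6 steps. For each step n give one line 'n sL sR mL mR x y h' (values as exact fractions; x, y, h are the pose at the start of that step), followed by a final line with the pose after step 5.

0 20/37 100/229 100/229 5990/8473 8 4 N
1 200/233 200/353 200/353 81900/82249 8 5 W
2 25/36 25/26 25/26 1225/936 7 5 S
3 8/17 200/313 200/313 4652/5321 7 4 E
4 20/37 100/229 100/229 5990/8473 8 4 N
5 200/233 200/353 200/353 81900/82249 8 5 W
final 7 5 S

n=0: pose=(8,4,N); sL=20/37, sR=100/229; mL=100/229, mR=5990/8473; mL+mR=9690/8473 → advance +1; mR−mL=10/37 → turn +1·90°
n=1: pose=(8,5,W); sL=200/233, sR=200/353; mL=200/353, mR=81900/82249; mL+mR=128500/82249 → advance +1; mR−mL=100/233 → turn +1·90°
n=2: pose=(7,5,S); sL=25/36, sR=25/26; mL=25/26, mR=1225/936; mL+mR=2125/936 → advance +1; mR−mL=25/72 → turn +1·90°
n=3: pose=(7,4,E); sL=8/17, sR=200/313; mL=200/313, mR=4652/5321; mL+mR=8052/5321 → advance +1; mR−mL=4/17 → turn +1·90°
n=4: pose=(8,4,N); sL=20/37, sR=100/229; mL=100/229, mR=5990/8473; mL+mR=9690/8473 → advance +1; mR−mL=10/37 → turn +1·90°
n=5: pose=(8,5,W); sL=200/233, sR=200/353; mL=200/353, mR=81900/82249; mL+mR=128500/82249 → advance +1; mR−mL=100/233 → turn +1·90°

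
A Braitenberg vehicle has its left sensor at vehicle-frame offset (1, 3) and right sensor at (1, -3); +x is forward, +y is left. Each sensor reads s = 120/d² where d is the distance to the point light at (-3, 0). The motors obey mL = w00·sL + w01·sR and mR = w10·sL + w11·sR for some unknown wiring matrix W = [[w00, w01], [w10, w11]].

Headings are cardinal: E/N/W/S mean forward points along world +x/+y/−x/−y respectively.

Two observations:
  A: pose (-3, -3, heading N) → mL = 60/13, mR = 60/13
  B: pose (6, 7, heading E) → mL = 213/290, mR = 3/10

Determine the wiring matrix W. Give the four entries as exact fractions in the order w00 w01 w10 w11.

obs A: pose=(-3,-3,N) → sL=120/13, sR=120/13, mL=60/13, mR=60/13
obs B: pose=(6,7,E) → sL=3/5, sR=30/29, mL=213/290, mR=3/10
sensor matrix S = [[120/13, 120/13], [3/5, 30/29]]; det S = 1512/377
solve [mL_A; mL_B] = S·[w00; w01] and [mR_A; mR_B] = S·[w10; w11]:
  w00 = -1/2, w01 = 1, w10 = 1/2, w11 = 0

-1/2 1 1/2 0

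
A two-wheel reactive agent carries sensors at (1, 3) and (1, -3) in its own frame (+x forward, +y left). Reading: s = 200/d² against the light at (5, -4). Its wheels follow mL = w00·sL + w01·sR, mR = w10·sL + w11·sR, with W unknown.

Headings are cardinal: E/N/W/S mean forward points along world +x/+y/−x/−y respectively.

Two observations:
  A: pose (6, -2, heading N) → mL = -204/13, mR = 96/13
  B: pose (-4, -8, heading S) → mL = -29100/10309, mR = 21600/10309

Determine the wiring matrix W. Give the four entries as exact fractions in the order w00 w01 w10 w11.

-1/2 -1 1 -1

obs A: pose=(6,-2,N) → sL=200/13, sR=8, mL=-204/13, mR=96/13
obs B: pose=(-4,-8,S) → sL=200/61, sR=200/169, mL=-29100/10309, mR=21600/10309
sensor matrix S = [[200/13, 8], [200/61, 200/169]]; det S = -1075200/134017
solve [mL_A; mL_B] = S·[w00; w01] and [mR_A; mR_B] = S·[w10; w11]:
  w00 = -1/2, w01 = -1, w10 = 1, w11 = -1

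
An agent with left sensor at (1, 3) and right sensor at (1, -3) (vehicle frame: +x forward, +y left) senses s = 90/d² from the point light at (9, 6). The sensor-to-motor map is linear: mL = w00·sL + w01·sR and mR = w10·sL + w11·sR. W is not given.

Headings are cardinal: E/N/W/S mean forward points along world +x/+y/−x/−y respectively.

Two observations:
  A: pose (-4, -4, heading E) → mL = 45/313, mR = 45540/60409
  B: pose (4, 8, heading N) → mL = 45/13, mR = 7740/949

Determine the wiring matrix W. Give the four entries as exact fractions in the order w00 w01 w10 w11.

0 1/2 1 1

obs A: pose=(-4,-4,E) → sL=90/193, sR=90/313, mL=45/313, mR=45540/60409
obs B: pose=(4,8,N) → sL=90/73, sR=90/13, mL=45/13, mR=7740/949
sensor matrix S = [[90/193, 90/313], [90/73, 90/13]]; det S = 164754000/57328141
solve [mL_A; mL_B] = S·[w00; w01] and [mR_A; mR_B] = S·[w10; w11]:
  w00 = 0, w01 = 1/2, w10 = 1, w11 = 1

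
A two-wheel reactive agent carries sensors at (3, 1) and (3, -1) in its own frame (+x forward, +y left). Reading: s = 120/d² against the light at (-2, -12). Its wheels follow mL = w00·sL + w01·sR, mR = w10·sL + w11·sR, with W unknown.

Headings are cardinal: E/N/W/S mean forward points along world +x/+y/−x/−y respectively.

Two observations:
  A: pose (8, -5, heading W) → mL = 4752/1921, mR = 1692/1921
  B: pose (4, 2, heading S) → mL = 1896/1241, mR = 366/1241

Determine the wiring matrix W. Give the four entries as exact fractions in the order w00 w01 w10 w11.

1 1 1 -1/2

obs A: pose=(8,-5,W) → sL=24/17, sR=120/113, mL=4752/1921, mR=1692/1921
obs B: pose=(4,2,S) → sL=12/17, sR=60/73, mL=1896/1241, mR=366/1241
sensor matrix S = [[24/17, 120/113], [12/17, 60/73]]; det S = 57600/140233
solve [mL_A; mL_B] = S·[w00; w01] and [mR_A; mR_B] = S·[w10; w11]:
  w00 = 1, w01 = 1, w10 = 1, w11 = -1/2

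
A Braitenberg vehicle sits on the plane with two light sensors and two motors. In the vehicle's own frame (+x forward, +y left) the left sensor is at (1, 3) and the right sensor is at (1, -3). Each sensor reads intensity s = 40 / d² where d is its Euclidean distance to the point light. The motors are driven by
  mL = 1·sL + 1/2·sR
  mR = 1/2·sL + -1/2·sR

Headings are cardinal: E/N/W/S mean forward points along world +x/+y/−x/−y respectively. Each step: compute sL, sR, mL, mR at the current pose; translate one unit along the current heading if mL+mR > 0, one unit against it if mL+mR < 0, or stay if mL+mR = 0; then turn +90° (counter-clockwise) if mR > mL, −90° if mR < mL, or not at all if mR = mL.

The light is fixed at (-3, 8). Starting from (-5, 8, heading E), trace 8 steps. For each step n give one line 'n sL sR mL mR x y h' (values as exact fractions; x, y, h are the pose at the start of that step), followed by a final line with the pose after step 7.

n=0: pose=(-5,8,E); sL=4, sR=4; mL=6, mR=0; mL+mR=6 → advance +1; mR−mL=-6 → turn -1·90°
n=1: pose=(-4,8,S); sL=8, sR=40/17; mL=156/17, mR=48/17; mL+mR=12 → advance +1; mR−mL=-108/17 → turn -1·90°
n=2: pose=(-4,7,W); sL=2, sR=5; mL=9/2, mR=-3/2; mL+mR=3 → advance +1; mR−mL=-6 → turn -1·90°
n=3: pose=(-5,7,N); sL=8/5, sR=40; mL=108/5, mR=-96/5; mL+mR=12/5 → advance +1; mR−mL=-204/5 → turn -1·90°
n=4: pose=(-5,8,E); sL=4, sR=4; mL=6, mR=0; mL+mR=6 → advance +1; mR−mL=-6 → turn -1·90°
n=5: pose=(-4,8,S); sL=8, sR=40/17; mL=156/17, mR=48/17; mL+mR=12 → advance +1; mR−mL=-108/17 → turn -1·90°
n=6: pose=(-4,7,W); sL=2, sR=5; mL=9/2, mR=-3/2; mL+mR=3 → advance +1; mR−mL=-6 → turn -1·90°
n=7: pose=(-5,7,N); sL=8/5, sR=40; mL=108/5, mR=-96/5; mL+mR=12/5 → advance +1; mR−mL=-204/5 → turn -1·90°

0 4 4 6 0 -5 8 E
1 8 40/17 156/17 48/17 -4 8 S
2 2 5 9/2 -3/2 -4 7 W
3 8/5 40 108/5 -96/5 -5 7 N
4 4 4 6 0 -5 8 E
5 8 40/17 156/17 48/17 -4 8 S
6 2 5 9/2 -3/2 -4 7 W
7 8/5 40 108/5 -96/5 -5 7 N
final -5 8 E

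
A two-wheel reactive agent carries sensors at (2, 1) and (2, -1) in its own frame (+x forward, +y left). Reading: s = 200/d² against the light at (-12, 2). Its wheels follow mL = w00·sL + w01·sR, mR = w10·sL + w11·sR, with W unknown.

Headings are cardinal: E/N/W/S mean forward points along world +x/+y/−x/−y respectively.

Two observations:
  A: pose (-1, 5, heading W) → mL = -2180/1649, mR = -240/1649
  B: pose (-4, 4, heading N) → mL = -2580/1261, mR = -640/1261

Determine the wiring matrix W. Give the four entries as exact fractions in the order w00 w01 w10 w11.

-1 1/2 -1/2 1/2

obs A: pose=(-1,5,W) → sL=40/17, sR=200/97, mL=-2180/1649, mR=-240/1649
obs B: pose=(-4,4,N) → sL=40/13, sR=200/97, mL=-2580/1261, mR=-640/1261
sensor matrix S = [[40/17, 200/97], [40/13, 200/97]]; det S = -32000/21437
solve [mL_A; mL_B] = S·[w00; w01] and [mR_A; mR_B] = S·[w10; w11]:
  w00 = -1, w01 = 1/2, w10 = -1/2, w11 = 1/2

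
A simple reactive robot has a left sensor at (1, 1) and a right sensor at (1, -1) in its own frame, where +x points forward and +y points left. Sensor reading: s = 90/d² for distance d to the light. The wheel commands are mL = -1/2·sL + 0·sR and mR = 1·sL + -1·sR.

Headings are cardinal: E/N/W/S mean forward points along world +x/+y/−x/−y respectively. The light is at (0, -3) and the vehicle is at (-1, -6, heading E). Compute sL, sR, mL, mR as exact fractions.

45/2 45/8 -45/4 135/8

left sensor world pos  = (0, -5); dL² = 4
right sensor world pos = (0, -7); dR² = 16
sL = 90/4 = 45/2
sR = 90/16 = 45/8
mL = -1/2·sL + 0·sR = -45/4
mR = 1·sL + -1·sR = 135/8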